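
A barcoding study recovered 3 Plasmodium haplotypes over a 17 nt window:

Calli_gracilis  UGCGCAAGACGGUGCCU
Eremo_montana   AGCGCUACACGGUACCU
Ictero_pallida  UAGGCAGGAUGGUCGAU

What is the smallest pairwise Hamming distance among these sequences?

Pairwise Hamming distances:
  Calli_gracilis vs Eremo_montana: 4
  Calli_gracilis vs Ictero_pallida: 7
  Eremo_montana vs Ictero_pallida: 10
The smallest is 4, between Calli_gracilis and Eremo_montana.

4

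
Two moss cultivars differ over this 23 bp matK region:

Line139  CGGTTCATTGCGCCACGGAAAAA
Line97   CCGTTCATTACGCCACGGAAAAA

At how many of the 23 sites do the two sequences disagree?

The sequences differ at positions 2 (G/C), 10 (G/A).
That gives 2 mismatches out of 23 aligned sites, so the Hamming distance is 2.

2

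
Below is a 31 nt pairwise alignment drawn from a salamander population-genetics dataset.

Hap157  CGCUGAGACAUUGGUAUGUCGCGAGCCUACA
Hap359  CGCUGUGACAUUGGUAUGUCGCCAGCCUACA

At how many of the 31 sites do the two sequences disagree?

2

Mismatches occur at site 6 (A↔U), site 23 (G↔C).
That gives 2 mismatches out of 31 aligned sites, so the Hamming distance is 2.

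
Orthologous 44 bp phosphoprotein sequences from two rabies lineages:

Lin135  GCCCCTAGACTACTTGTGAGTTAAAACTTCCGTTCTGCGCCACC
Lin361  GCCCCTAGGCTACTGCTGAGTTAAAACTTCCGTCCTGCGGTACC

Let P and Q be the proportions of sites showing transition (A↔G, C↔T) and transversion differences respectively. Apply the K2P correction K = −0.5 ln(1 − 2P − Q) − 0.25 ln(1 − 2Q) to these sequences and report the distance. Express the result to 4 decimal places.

0.1511

Differing sites — 9:A/G (Ti); 15:T/G (Tv); 16:G/C (Tv); 34:T/C (Ti); 40:C/G (Tv); 41:C/T (Ti).
Of the 6 differences, 3 transitions and 3 transversions over 44 sites: P = 3/44 = 0.068182, Q = 3/44 = 0.068182.
d = −0.5·ln(0.795454) − 0.25·ln(0.863636) = −0.5·(-0.228842) − 0.25·(-0.146604) = 0.1511.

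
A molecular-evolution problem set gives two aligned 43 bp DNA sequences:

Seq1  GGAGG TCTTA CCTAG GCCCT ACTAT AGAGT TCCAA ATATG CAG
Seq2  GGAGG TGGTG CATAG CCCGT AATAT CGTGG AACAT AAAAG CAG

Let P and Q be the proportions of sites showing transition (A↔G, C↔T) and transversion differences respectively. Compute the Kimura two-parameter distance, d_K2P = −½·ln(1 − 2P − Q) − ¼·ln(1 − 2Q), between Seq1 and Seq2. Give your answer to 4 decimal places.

Differing sites — 7:C/G (Tv); 8:T/G (Tv); 10:A/G (Ti); 12:C/A (Tv); 16:G/C (Tv); 19:C/G (Tv); 22:C/A (Tv); 26:A/C (Tv); 28:A/T (Tv); 30:T/G (Tv); 31:T/A (Tv); 32:C/A (Tv); 35:A/T (Tv); 37:T/A (Tv); 39:T/A (Tv).
Of the 15 differences, 1 transition and 14 transversions over 43 sites: P = 1/43 = 0.023256, Q = 14/43 = 0.325581.
d = −0.5·ln(0.627907) − 0.25·ln(0.348838) = −0.5·(-0.465363) − 0.25·(-1.053148) = 0.4960.

0.4960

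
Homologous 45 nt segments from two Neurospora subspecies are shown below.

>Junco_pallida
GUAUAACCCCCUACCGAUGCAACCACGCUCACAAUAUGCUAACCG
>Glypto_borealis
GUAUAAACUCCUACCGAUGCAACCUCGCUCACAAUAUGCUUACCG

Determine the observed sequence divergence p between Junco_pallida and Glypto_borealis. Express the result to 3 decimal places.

Differing sites — 7:C/A; 9:C/U; 25:A/U; 41:A/U.
There are 4 differences over 45 sites, so p = 4/45 = 0.089.

0.089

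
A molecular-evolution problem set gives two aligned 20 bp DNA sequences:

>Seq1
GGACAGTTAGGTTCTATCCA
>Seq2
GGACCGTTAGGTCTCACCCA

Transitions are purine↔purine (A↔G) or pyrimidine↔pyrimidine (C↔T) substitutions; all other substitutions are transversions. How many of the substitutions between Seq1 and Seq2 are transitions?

4

Mismatches occur at site 5 (A→C, transversion), site 13 (T→C, transition), site 14 (C→T, transition), site 15 (T→C, transition), site 17 (T→C, transition).
Of the 5 differences, 4 transitions and 1 transversion, so the answer is 4.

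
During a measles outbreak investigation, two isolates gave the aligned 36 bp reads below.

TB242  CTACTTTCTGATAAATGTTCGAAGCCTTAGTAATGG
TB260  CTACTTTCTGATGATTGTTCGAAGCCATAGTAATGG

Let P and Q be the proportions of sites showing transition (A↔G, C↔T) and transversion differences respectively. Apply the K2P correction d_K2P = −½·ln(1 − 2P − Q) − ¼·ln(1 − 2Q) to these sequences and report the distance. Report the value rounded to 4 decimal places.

Differing sites — 13:A/G (Ti); 15:A/T (Tv); 27:T/A (Tv).
Of the 3 differences, 1 transition and 2 transversions over 36 sites: P = 1/36 = 0.027778, Q = 2/36 = 0.055556.
d = −0.5·ln(0.888888) − 0.25·ln(0.888888) = −0.5·(-0.117784) − 0.25·(-0.117784) = 0.0883.

0.0883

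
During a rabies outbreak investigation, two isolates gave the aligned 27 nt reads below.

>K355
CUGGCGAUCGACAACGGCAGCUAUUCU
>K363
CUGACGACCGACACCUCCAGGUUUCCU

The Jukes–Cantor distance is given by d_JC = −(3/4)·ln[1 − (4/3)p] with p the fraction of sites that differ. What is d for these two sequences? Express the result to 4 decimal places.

The sequences differ at positions 4 (G/A), 8 (U/C), 14 (A/C), 16 (G/U), 17 (G/C), 21 (C/G), 23 (A/U), 25 (U/C).
p = 8/27 = 0.296296.
d = −0.75 · ln(1 − (4/3)·0.296296) = −0.75 · ln(0.604939) = −0.75 · (-0.502628) = 0.3770.

0.3770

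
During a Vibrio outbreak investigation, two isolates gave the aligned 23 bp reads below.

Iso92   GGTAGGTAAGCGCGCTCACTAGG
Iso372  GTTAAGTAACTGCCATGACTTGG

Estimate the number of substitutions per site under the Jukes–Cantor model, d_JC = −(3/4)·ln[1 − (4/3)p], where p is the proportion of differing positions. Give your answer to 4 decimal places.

Differing sites — 2:G/T; 5:G/A; 10:G/C; 11:C/T; 14:G/C; 15:C/A; 17:C/G; 21:A/T.
p = 8/23 = 0.347826.
d = −0.75 · ln(1 − (4/3)·0.347826) = −0.75 · ln(0.536232) = −0.75 · (-0.623188) = 0.4674.

0.4674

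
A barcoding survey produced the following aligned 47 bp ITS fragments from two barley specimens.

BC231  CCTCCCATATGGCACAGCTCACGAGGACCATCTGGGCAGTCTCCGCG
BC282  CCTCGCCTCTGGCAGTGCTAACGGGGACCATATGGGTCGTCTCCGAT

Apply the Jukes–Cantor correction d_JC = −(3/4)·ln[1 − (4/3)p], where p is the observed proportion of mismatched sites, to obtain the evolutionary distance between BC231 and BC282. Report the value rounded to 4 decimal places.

0.3121

Mismatches occur at site 5 (C→G), site 7 (A→C), site 9 (A→C), site 15 (C→G), site 16 (A→T), site 20 (C→A), site 24 (A→G), site 32 (C→A), site 37 (C→T), site 38 (A→C), site 46 (C→A), site 47 (G→T).
p = 12/47 = 0.255319.
d = −0.75 · ln(1 − (4/3)·0.255319) = −0.75 · ln(0.659575) = −0.75 · (-0.416160) = 0.3121.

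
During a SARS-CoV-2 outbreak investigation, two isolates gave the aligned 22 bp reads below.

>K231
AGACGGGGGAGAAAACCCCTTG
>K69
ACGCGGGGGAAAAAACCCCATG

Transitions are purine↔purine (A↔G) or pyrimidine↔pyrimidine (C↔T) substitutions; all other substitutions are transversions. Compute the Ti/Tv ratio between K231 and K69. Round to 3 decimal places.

Differing sites — 2:G/C (Tv); 3:A/G (Ti); 11:G/A (Ti); 20:T/A (Tv).
Of the 4 differences, 2 transitions and 2 transversions, so Ti/Tv = 2/2 = 1.000.

1.000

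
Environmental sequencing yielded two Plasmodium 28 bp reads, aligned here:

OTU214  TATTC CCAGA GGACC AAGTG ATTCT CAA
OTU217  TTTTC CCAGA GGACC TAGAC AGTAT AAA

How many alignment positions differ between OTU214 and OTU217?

7

Mismatches occur at site 2 (A↔T), site 16 (A↔T), site 19 (T↔A), site 20 (G↔C), site 22 (T↔G), site 24 (C↔A), site 26 (C↔A).
That gives 7 mismatches out of 28 aligned sites, so the Hamming distance is 7.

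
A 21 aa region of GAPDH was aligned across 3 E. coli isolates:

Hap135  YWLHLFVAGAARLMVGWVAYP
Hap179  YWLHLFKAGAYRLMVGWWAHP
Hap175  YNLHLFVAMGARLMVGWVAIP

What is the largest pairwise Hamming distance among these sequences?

7

Pairwise Hamming distances:
  Hap135 vs Hap179: 4
  Hap135 vs Hap175: 4
  Hap179 vs Hap175: 7
The largest is 7, between Hap179 and Hap175.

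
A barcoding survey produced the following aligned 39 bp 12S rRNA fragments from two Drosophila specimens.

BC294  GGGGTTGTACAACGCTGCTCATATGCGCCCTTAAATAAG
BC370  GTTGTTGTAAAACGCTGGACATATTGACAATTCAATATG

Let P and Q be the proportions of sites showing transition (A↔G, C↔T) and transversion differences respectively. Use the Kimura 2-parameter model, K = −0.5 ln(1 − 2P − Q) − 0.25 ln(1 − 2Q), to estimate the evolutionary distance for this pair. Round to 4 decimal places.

The sequences differ at positions 2 (G/T, transversion), 3 (G/T, transversion), 10 (C/A, transversion), 18 (C/G, transversion), 19 (T/A, transversion), 25 (G/T, transversion), 26 (C/G, transversion), 27 (G/A, transition), 29 (C/A, transversion), 30 (C/A, transversion), 33 (A/C, transversion), 38 (A/T, transversion).
Of the 12 differences, 1 transition and 11 transversions over 39 sites: P = 1/39 = 0.025641, Q = 11/39 = 0.282051.
d = −0.5·ln(0.666667) − 0.25·ln(0.435898) = −0.5·(-0.405465) − 0.25·(-0.830347) = 0.4103.

0.4103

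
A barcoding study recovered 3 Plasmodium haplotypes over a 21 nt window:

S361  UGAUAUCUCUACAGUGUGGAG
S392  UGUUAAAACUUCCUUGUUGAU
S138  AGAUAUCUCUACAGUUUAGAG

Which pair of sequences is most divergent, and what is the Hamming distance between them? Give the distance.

11

Pairwise Hamming distances:
  S361 vs S392: 9
  S361 vs S138: 3
  S392 vs S138: 11
The largest is 11, between S392 and S138.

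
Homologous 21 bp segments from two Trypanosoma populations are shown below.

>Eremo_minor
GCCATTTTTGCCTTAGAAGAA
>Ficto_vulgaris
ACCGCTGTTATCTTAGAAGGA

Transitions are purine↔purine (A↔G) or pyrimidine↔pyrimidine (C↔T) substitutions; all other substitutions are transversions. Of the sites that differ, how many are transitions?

6

Differing sites — 1:G/A (Ti); 4:A/G (Ti); 5:T/C (Ti); 7:T/G (Tv); 10:G/A (Ti); 11:C/T (Ti); 20:A/G (Ti).
Of the 7 differences, 6 transitions and 1 transversion, so the answer is 6.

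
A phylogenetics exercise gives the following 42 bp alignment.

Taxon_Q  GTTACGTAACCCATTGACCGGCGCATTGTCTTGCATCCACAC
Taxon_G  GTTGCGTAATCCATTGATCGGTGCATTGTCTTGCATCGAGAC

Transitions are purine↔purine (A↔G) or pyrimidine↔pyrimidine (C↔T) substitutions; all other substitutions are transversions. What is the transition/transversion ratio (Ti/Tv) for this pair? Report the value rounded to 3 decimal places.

Mismatches occur at site 4 (A→G, transition), site 10 (C→T, transition), site 18 (C→T, transition), site 22 (C→T, transition), site 38 (C→G, transversion), site 40 (C→G, transversion).
Of the 6 differences, 4 transitions and 2 transversions, so Ti/Tv = 4/2 = 2.000.

2.000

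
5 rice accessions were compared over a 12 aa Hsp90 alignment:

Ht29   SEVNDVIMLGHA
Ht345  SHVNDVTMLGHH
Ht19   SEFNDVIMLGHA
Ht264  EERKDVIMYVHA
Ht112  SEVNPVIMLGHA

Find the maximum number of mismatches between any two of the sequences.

8

Pairwise Hamming distances:
  Ht29 vs Ht345: 3
  Ht29 vs Ht19: 1
  Ht29 vs Ht264: 5
  Ht29 vs Ht112: 1
  Ht345 vs Ht19: 4
  Ht345 vs Ht264: 8
  Ht345 vs Ht112: 4
  Ht19 vs Ht264: 5
  Ht19 vs Ht112: 2
  Ht264 vs Ht112: 6
The largest is 8, between Ht345 and Ht264.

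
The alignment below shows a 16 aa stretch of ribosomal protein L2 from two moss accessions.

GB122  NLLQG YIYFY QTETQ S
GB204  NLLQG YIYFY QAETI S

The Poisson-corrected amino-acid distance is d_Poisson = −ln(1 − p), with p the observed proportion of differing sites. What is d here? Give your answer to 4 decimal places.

Differing sites — 12:T/A; 15:Q/I.
p = 2/16 = 0.125000.
d = −ln(1 − 0.125000) = −ln(0.875000) = 0.1335.

0.1335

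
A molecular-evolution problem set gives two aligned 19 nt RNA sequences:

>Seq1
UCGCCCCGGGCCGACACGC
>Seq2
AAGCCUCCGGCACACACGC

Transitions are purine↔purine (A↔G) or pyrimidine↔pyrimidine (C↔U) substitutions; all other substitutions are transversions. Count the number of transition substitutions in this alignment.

Mismatches occur at site 1 (U↔A, transversion), site 2 (C↔A, transversion), site 6 (C↔U, transition), site 8 (G↔C, transversion), site 12 (C↔A, transversion), site 13 (G↔C, transversion).
Of the 6 differences, 1 transition and 5 transversions, so the answer is 1.

1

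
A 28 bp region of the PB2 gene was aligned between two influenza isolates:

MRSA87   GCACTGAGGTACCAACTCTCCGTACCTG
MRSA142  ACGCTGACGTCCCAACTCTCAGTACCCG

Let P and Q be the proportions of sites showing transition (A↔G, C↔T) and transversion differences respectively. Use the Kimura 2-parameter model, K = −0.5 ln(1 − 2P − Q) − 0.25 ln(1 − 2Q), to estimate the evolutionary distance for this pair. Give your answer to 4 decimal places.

0.2542

Differing sites — 1:G/A (Ti); 3:A/G (Ti); 8:G/C (Tv); 11:A/C (Tv); 21:C/A (Tv); 27:T/C (Ti).
Of the 6 differences, 3 transitions and 3 transversions over 28 sites: P = 3/28 = 0.107143, Q = 3/28 = 0.107143.
d = −0.5·ln(0.678571) − 0.25·ln(0.785714) = −0.5·(-0.387766) − 0.25·(-0.241162) = 0.2542.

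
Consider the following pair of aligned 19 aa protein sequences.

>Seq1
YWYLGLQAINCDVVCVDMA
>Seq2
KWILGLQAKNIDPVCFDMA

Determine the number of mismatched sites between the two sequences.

6

Mismatches occur at site 1 (Y/K), site 3 (Y/I), site 9 (I/K), site 11 (C/I), site 13 (V/P), site 16 (V/F).
That gives 6 mismatches out of 19 aligned sites, so the Hamming distance is 6.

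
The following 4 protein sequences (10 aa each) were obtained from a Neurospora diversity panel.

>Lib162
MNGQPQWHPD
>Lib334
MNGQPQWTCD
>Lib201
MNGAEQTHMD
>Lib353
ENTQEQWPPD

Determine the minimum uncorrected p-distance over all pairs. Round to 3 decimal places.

Pairwise Hamming distances:
  Lib162 vs Lib334: 2
  Lib162 vs Lib201: 4
  Lib162 vs Lib353: 4
  Lib334 vs Lib201: 5
  Lib334 vs Lib353: 5
  Lib201 vs Lib353: 6
The smallest is 2 mismatches, between Lib162 and Lib334; p = 2/10 = 0.200.

0.200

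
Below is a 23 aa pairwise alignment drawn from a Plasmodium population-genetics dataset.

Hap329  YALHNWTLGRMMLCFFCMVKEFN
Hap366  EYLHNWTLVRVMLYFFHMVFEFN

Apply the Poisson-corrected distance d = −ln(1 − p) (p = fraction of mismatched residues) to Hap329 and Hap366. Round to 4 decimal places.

0.3629

Mismatches occur at site 1 (Y↔E), site 2 (A↔Y), site 9 (G↔V), site 11 (M↔V), site 14 (C↔Y), site 17 (C↔H), site 20 (K↔F).
p = 7/23 = 0.304348.
d = −ln(1 − 0.304348) = −ln(0.695652) = 0.3629.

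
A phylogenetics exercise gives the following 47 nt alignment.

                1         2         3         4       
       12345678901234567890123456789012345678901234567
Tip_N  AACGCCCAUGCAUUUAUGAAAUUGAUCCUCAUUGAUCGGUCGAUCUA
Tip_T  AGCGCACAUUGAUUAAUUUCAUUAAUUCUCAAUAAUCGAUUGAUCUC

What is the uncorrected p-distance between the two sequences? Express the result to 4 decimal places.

Differing sites — 2:A/G; 6:C/A; 10:G/U; 11:C/G; 15:U/A; 18:G/U; 19:A/U; 20:A/C; 24:G/A; 27:C/U; 32:U/A; 34:G/A; 39:G/A; 41:C/U; 47:A/C.
There are 15 differences over 47 sites, so p = 15/47 = 0.3191.

0.3191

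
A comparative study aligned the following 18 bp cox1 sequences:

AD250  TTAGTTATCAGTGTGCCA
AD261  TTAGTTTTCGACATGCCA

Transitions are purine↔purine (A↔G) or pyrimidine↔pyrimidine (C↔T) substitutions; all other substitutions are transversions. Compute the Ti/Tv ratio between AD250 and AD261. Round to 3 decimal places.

4.000

The sequences differ at positions 7 (A/T, transversion), 10 (A/G, transition), 11 (G/A, transition), 12 (T/C, transition), 13 (G/A, transition).
Of the 5 differences, 4 transitions and 1 transversion, so Ti/Tv = 4/1 = 4.000.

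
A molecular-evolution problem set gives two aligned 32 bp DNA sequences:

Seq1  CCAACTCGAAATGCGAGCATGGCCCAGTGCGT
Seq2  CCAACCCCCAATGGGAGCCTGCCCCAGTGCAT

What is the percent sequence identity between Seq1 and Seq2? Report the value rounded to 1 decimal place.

78.1%

Differing sites — 6:T/C; 8:G/C; 9:A/C; 14:C/G; 19:A/C; 22:G/C; 31:G/A.
25 of the 32 sites match, so the percent identity is 25/32 × 100 = 78.1%.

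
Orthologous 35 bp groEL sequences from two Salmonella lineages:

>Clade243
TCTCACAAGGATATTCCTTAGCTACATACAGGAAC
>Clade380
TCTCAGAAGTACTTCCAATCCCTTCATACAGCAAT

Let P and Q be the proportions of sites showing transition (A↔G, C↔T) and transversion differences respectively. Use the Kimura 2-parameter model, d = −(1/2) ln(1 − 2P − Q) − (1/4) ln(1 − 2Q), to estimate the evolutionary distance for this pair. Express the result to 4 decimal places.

Mismatches occur at site 6 (C/G, transversion), site 10 (G/T, transversion), site 12 (T/C, transition), site 13 (A/T, transversion), site 15 (T/C, transition), site 17 (C/A, transversion), site 18 (T/A, transversion), site 20 (A/C, transversion), site 21 (G/C, transversion), site 24 (A/T, transversion), site 32 (G/C, transversion), site 35 (C/T, transition).
Of the 12 differences, 3 transitions and 9 transversions over 35 sites: P = 3/35 = 0.085714, Q = 9/35 = 0.257143.
d = −0.5·ln(0.571429) − 0.25·ln(0.485714) = −0.5·(-0.559615) − 0.25·(-0.722135) = 0.4603.

0.4603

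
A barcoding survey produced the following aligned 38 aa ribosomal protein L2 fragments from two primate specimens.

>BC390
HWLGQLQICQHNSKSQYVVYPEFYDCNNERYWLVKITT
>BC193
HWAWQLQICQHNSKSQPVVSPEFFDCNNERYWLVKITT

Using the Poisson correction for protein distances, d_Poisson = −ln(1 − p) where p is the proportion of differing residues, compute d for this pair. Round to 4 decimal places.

0.1411

Mismatches occur at site 3 (L/A), site 4 (G/W), site 17 (Y/P), site 20 (Y/S), site 24 (Y/F).
p = 5/38 = 0.131579.
d = −ln(1 − 0.131579) = −ln(0.868421) = 0.1411.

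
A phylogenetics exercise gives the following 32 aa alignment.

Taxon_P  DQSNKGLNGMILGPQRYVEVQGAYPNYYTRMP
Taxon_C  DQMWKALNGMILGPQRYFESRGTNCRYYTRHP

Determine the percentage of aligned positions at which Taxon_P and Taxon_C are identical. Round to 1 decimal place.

65.6%

Mismatches occur at site 3 (S↔M), site 4 (N↔W), site 6 (G↔A), site 18 (V↔F), site 20 (V↔S), site 21 (Q↔R), site 23 (A↔T), site 24 (Y↔N), site 25 (P↔C), site 26 (N↔R), site 31 (M↔H).
21 of the 32 sites match, so the percent identity is 21/32 × 100 = 65.6%.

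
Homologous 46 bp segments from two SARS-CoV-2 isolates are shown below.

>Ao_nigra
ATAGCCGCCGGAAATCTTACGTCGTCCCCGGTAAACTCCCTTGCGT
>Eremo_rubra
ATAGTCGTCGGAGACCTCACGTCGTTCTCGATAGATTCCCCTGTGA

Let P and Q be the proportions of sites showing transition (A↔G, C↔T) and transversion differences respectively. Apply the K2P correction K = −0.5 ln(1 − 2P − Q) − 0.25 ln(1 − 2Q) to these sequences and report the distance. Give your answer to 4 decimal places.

Differing sites — 5:C/T (Ti); 8:C/T (Ti); 13:A/G (Ti); 15:T/C (Ti); 18:T/C (Ti); 26:C/T (Ti); 28:C/T (Ti); 31:G/A (Ti); 34:A/G (Ti); 36:C/T (Ti); 41:T/C (Ti); 44:C/T (Ti); 46:T/A (Tv).
Of the 13 differences, 12 transitions and 1 transversion over 46 sites: P = 12/46 = 0.260870, Q = 1/46 = 0.021739.
d = −0.5·ln(0.456521) − 0.25·ln(0.956522) = −0.5·(-0.784121) − 0.25·(-0.044451) = 0.4032.

0.4032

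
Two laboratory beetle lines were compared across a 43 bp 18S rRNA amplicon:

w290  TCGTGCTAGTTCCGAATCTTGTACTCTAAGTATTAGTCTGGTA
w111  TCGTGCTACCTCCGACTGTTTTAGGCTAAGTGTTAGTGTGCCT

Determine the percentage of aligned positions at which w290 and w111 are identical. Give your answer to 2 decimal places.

Mismatches occur at site 9 (G→C), site 10 (T→C), site 16 (A→C), site 18 (C→G), site 21 (G→T), site 24 (C→G), site 25 (T→G), site 32 (A→G), site 38 (C→G), site 41 (G→C), site 42 (T→C), site 43 (A→T).
31 of the 43 sites match, so the percent identity is 31/43 × 100 = 72.09%.

72.09%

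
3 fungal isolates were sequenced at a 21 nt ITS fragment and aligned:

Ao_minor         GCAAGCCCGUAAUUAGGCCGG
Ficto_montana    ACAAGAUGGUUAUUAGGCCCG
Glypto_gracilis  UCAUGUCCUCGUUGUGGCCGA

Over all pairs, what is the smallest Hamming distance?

Pairwise Hamming distances:
  Ao_minor vs Ficto_montana: 6
  Ao_minor vs Glypto_gracilis: 10
  Ficto_montana vs Glypto_gracilis: 13
The smallest is 6, between Ao_minor and Ficto_montana.

6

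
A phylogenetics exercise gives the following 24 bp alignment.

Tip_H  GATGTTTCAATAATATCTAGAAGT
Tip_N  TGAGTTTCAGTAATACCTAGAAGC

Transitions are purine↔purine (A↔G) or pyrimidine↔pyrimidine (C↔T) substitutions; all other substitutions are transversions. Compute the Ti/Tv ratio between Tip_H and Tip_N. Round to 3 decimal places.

Differing sites — 1:G/T (Tv); 2:A/G (Ti); 3:T/A (Tv); 10:A/G (Ti); 16:T/C (Ti); 24:T/C (Ti).
Of the 6 differences, 4 transitions and 2 transversions, so Ti/Tv = 4/2 = 2.000.

2.000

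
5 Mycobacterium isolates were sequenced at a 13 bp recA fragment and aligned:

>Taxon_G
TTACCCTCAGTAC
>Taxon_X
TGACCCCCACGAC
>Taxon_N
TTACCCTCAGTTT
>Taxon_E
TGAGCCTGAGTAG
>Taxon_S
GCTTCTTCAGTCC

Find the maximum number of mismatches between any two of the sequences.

Pairwise Hamming distances:
  Taxon_G vs Taxon_X: 4
  Taxon_G vs Taxon_N: 2
  Taxon_G vs Taxon_E: 4
  Taxon_G vs Taxon_S: 6
  Taxon_X vs Taxon_N: 6
  Taxon_X vs Taxon_E: 6
  Taxon_X vs Taxon_S: 9
  Taxon_N vs Taxon_E: 5
  Taxon_N vs Taxon_S: 7
  Taxon_E vs Taxon_S: 8
The largest is 9, between Taxon_X and Taxon_S.

9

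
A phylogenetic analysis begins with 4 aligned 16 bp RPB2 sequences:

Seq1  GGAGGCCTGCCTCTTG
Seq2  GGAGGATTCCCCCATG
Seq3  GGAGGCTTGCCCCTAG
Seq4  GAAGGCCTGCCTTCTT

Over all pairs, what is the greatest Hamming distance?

8

Pairwise Hamming distances:
  Seq1 vs Seq2: 5
  Seq1 vs Seq3: 3
  Seq1 vs Seq4: 4
  Seq2 vs Seq3: 4
  Seq2 vs Seq4: 8
  Seq3 vs Seq4: 7
The largest is 8, between Seq2 and Seq4.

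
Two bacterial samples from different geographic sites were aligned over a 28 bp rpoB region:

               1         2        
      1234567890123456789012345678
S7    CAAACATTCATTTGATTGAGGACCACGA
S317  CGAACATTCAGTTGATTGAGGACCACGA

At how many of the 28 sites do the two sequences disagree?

2

Mismatches occur at site 2 (A↔G), site 11 (T↔G).
That gives 2 mismatches out of 28 aligned sites, so the Hamming distance is 2.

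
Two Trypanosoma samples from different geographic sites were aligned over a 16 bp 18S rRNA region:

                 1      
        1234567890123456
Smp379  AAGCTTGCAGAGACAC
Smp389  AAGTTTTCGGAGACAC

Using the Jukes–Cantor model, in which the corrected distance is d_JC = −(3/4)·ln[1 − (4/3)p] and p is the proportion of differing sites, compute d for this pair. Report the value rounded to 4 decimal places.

Differing sites — 4:C/T; 7:G/T; 9:A/G.
p = 3/16 = 0.187500.
d = −0.75 · ln(1 − (4/3)·0.187500) = −0.75 · ln(0.750000) = −0.75 · (-0.287682) = 0.2158.

0.2158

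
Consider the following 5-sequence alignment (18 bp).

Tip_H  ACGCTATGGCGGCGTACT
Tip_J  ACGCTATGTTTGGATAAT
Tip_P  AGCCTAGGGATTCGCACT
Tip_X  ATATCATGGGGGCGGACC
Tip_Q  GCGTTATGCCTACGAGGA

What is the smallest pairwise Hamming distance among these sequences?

6

Pairwise Hamming distances:
  Tip_H vs Tip_J: 6
  Tip_H vs Tip_P: 7
  Tip_H vs Tip_X: 7
  Tip_H vs Tip_Q: 9
  Tip_J vs Tip_P: 10
  Tip_J vs Tip_X: 12
  Tip_J vs Tip_Q: 11
  Tip_P vs Tip_X: 10
  Tip_P vs Tip_Q: 12
  Tip_X vs Tip_Q: 12
The smallest is 6, between Tip_H and Tip_J.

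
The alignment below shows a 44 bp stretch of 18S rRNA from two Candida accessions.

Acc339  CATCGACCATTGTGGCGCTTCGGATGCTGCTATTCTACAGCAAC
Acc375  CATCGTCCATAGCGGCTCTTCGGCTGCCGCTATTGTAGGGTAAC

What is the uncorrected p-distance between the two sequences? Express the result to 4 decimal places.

The sequences differ at positions 6 (A/T), 11 (T/A), 13 (T/C), 17 (G/T), 24 (A/C), 28 (T/C), 35 (C/G), 38 (C/G), 39 (A/G), 41 (C/T).
There are 10 differences over 44 sites, so p = 10/44 = 0.2273.

0.2273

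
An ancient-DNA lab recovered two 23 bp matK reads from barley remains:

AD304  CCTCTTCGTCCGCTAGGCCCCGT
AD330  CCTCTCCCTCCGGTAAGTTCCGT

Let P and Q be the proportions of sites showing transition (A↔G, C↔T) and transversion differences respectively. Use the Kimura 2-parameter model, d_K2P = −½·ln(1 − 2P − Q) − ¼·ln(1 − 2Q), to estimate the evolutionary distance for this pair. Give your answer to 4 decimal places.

0.3330

The sequences differ at positions 6 (T/C, transition), 8 (G/C, transversion), 13 (C/G, transversion), 16 (G/A, transition), 18 (C/T, transition), 19 (C/T, transition).
Of the 6 differences, 4 transitions and 2 transversions over 23 sites: P = 4/23 = 0.173913, Q = 2/23 = 0.086957.
d = −0.5·ln(0.565217) − 0.25·ln(0.826086) = −0.5·(-0.570546) − 0.25·(-0.191056) = 0.3330.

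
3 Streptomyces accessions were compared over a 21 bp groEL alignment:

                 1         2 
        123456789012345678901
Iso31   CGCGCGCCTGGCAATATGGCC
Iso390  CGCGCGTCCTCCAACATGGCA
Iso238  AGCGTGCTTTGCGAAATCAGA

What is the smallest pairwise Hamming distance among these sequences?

6

Pairwise Hamming distances:
  Iso31 vs Iso390: 6
  Iso31 vs Iso238: 10
  Iso390 vs Iso238: 11
The smallest is 6, between Iso31 and Iso390.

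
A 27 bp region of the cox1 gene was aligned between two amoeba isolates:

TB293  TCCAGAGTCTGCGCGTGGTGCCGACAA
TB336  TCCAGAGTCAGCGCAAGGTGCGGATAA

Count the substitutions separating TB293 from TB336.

Mismatches occur at site 10 (T→A), site 15 (G→A), site 16 (T→A), site 22 (C→G), site 25 (C→T).
That gives 5 mismatches out of 27 aligned sites, so the Hamming distance is 5.

5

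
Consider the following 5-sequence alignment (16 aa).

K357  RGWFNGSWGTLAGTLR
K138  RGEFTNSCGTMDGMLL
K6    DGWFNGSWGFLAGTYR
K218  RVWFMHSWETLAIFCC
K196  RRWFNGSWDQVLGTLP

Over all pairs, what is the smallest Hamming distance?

3

Pairwise Hamming distances:
  K357 vs K138: 8
  K357 vs K6: 3
  K357 vs K218: 8
  K357 vs K196: 6
  K138 vs K6: 11
  K138 vs K218: 12
  K138 vs K196: 11
  K6 vs K218: 10
  K6 vs K196: 8
  K218 vs K196: 11
The smallest is 3, between K357 and K6.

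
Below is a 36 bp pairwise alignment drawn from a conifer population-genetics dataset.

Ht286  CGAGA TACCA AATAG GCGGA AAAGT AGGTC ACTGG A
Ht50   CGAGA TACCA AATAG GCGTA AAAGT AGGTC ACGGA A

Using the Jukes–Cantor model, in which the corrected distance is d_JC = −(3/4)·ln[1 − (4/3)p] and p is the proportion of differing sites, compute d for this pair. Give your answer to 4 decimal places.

0.0883

Mismatches occur at site 19 (G→T), site 33 (T→G), site 35 (G→A).
p = 3/36 = 0.083333.
d = −0.75 · ln(1 − (4/3)·0.083333) = −0.75 · ln(0.888889) = −0.75 · (-0.117783) = 0.0883.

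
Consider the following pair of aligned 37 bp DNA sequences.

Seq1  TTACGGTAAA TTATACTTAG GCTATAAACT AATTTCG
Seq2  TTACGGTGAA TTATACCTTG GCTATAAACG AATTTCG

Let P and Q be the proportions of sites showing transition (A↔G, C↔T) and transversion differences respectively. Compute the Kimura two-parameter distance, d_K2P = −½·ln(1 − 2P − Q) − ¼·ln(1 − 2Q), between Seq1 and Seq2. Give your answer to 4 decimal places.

Mismatches occur at site 8 (A/G, transition), site 17 (T/C, transition), site 19 (A/T, transversion), site 30 (T/G, transversion).
Of the 4 differences, 2 transitions and 2 transversions over 37 sites: P = 2/37 = 0.054054, Q = 2/37 = 0.054054.
d = −0.5·ln(0.837838) − 0.25·ln(0.891892) = −0.5·(-0.176931) − 0.25·(-0.114410) = 0.1171.

0.1171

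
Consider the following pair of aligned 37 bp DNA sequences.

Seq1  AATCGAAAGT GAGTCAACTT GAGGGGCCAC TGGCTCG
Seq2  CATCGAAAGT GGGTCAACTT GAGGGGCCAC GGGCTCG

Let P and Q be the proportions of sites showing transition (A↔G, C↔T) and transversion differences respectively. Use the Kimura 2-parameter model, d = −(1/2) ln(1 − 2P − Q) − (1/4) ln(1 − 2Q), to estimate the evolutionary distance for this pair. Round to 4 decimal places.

0.0858

The sequences differ at positions 1 (A/C, transversion), 12 (A/G, transition), 31 (T/G, transversion).
Of the 3 differences, 1 transition and 2 transversions over 37 sites: P = 1/37 = 0.027027, Q = 2/37 = 0.054054.
d = −0.5·ln(0.891892) − 0.25·ln(0.891892) = −0.5·(-0.114410) − 0.25·(-0.114410) = 0.0858.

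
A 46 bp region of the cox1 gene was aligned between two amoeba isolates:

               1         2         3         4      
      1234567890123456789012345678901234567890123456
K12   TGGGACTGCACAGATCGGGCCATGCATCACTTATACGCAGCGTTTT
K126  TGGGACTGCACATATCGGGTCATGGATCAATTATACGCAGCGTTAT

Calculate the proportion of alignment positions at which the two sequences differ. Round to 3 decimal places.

The sequences differ at positions 13 (G/T), 20 (C/T), 25 (C/G), 30 (C/A), 45 (T/A).
There are 5 differences over 46 sites, so p = 5/46 = 0.109.

0.109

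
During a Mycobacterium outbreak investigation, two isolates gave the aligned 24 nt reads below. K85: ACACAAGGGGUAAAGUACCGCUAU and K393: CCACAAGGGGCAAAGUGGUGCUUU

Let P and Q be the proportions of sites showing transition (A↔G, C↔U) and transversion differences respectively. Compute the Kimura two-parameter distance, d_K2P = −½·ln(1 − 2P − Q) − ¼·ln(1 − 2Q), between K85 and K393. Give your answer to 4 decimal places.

Mismatches occur at site 1 (A→C, transversion), site 11 (U→C, transition), site 17 (A→G, transition), site 18 (C→G, transversion), site 19 (C→U, transition), site 23 (A→U, transversion).
Of the 6 differences, 3 transitions and 3 transversions over 24 sites: P = 3/24 = 0.125000, Q = 3/24 = 0.125000.
d = −0.5·ln(0.625000) − 0.25·ln(0.750000) = −0.5·(-0.470004) − 0.25·(-0.287682) = 0.3069.

0.3069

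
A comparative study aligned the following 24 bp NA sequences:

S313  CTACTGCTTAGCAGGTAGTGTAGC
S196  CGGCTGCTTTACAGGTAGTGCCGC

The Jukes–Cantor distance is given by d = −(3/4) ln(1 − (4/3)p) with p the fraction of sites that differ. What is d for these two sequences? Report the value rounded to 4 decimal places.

The sequences differ at positions 2 (T/G), 3 (A/G), 10 (A/T), 11 (G/A), 21 (T/C), 22 (A/C).
p = 6/24 = 0.250000.
d = −0.75 · ln(1 − (4/3)·0.250000) = −0.75 · ln(0.666667) = −0.75 · (-0.405465) = 0.3041.

0.3041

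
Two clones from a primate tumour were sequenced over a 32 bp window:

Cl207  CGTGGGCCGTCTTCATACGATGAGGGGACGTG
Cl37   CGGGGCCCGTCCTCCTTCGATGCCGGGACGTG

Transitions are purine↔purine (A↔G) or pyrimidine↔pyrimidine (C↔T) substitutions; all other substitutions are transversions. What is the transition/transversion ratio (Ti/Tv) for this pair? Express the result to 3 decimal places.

Mismatches occur at site 3 (T→G, transversion), site 6 (G→C, transversion), site 12 (T→C, transition), site 15 (A→C, transversion), site 17 (A→T, transversion), site 23 (A→C, transversion), site 24 (G→C, transversion).
Of the 7 differences, 1 transition and 6 transversions, so Ti/Tv = 1/6 = 0.167.

0.167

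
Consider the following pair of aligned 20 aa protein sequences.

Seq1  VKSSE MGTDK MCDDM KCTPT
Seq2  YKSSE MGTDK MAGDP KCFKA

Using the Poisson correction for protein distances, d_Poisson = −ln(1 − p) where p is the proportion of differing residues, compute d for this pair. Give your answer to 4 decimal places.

0.4308

The sequences differ at positions 1 (V/Y), 12 (C/A), 13 (D/G), 15 (M/P), 18 (T/F), 19 (P/K), 20 (T/A).
p = 7/20 = 0.350000.
d = −ln(1 − 0.350000) = −ln(0.650000) = 0.4308.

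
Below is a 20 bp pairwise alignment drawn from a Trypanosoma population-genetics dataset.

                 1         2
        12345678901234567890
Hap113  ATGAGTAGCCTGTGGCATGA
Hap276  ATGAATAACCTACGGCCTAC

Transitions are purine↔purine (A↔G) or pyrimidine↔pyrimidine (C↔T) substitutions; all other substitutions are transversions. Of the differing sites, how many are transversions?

Differing sites — 5:G/A (Ti); 8:G/A (Ti); 12:G/A (Ti); 13:T/C (Ti); 17:A/C (Tv); 19:G/A (Ti); 20:A/C (Tv).
Of the 7 differences, 5 transitions and 2 transversions, so the answer is 2.

2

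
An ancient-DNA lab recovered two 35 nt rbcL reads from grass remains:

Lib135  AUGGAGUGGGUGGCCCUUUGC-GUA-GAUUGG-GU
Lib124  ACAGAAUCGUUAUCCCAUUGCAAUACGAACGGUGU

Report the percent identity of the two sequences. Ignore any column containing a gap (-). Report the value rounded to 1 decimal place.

Excluding the 3 gap columns leaves 32 comparable sites.
The sequences differ at positions 2 (U/C), 3 (G/A), 6 (G/A), 8 (G/C), 10 (G/U), 12 (G/A), 13 (G/U), 17 (U/A), 23 (G/A), 29 (U/A), 30 (U/C).
21 of the 32 comparable sites match, so the percent identity is 21/32 × 100 = 65.6%.

65.6%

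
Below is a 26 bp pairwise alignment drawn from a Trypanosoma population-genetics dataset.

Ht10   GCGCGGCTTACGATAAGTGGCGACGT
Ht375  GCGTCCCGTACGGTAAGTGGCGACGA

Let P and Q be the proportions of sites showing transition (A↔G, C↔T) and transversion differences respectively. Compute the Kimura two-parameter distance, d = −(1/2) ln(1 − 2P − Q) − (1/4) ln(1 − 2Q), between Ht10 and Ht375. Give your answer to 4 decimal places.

0.2758

The sequences differ at positions 4 (C/T, transition), 5 (G/C, transversion), 6 (G/C, transversion), 8 (T/G, transversion), 13 (A/G, transition), 26 (T/A, transversion).
Of the 6 differences, 2 transitions and 4 transversions over 26 sites: P = 2/26 = 0.076923, Q = 4/26 = 0.153846.
d = −0.5·ln(0.692308) − 0.25·ln(0.692308) = −0.5·(-0.367724) − 0.25·(-0.367724) = 0.2758.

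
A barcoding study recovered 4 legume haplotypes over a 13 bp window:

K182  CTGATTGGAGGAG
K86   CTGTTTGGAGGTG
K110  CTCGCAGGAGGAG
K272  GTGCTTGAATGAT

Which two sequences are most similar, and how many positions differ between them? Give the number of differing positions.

Pairwise Hamming distances:
  K182 vs K86: 2
  K182 vs K110: 4
  K182 vs K272: 5
  K86 vs K110: 5
  K86 vs K272: 6
  K110 vs K272: 8
The smallest is 2, between K182 and K86.

2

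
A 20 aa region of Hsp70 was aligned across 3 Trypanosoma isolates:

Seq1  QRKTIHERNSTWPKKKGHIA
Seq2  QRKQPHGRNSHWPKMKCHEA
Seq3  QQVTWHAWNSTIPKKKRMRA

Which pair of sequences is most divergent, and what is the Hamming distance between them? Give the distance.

12

Pairwise Hamming distances:
  Seq1 vs Seq2: 7
  Seq1 vs Seq3: 9
  Seq2 vs Seq3: 12
The largest is 12, between Seq2 and Seq3.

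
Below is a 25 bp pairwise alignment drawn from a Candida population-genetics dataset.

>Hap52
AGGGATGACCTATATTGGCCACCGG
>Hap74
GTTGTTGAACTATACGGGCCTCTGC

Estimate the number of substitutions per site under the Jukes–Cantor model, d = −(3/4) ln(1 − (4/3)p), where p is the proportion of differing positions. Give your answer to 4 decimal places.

0.5716

Differing sites — 1:A/G; 2:G/T; 3:G/T; 5:A/T; 9:C/A; 15:T/C; 16:T/G; 21:A/T; 23:C/T; 25:G/C.
p = 10/25 = 0.400000.
d = −0.75 · ln(1 − (4/3)·0.400000) = −0.75 · ln(0.466667) = −0.75 · (-0.762139) = 0.5716.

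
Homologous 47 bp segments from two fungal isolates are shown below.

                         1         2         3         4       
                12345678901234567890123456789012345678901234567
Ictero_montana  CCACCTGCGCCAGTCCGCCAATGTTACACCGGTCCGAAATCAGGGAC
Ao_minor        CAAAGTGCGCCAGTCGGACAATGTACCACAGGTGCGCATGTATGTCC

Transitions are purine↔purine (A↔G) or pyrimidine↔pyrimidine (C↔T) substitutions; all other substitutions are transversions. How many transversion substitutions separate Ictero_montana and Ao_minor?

Differing sites — 2:C/A (Tv); 4:C/A (Tv); 5:C/G (Tv); 16:C/G (Tv); 18:C/A (Tv); 25:T/A (Tv); 26:A/C (Tv); 30:C/A (Tv); 34:C/G (Tv); 37:A/C (Tv); 39:A/T (Tv); 40:T/G (Tv); 41:C/T (Ti); 43:G/T (Tv); 45:G/T (Tv); 46:A/C (Tv).
Of the 16 differences, 1 transition and 15 transversions, so the answer is 15.

15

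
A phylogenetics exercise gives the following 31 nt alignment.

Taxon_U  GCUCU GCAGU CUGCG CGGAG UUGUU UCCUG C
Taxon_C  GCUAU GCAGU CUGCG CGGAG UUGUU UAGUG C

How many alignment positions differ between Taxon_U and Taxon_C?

3

The sequences differ at positions 4 (C/A), 27 (C/A), 28 (C/G).
That gives 3 mismatches out of 31 aligned sites, so the Hamming distance is 3.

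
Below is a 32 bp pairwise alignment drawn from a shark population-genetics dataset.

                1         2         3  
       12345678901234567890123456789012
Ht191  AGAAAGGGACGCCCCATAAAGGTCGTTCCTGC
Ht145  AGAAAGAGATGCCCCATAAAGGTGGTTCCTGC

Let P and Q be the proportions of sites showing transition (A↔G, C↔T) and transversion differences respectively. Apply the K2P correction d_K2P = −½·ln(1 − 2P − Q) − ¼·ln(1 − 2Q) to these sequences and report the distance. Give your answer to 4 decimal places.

0.1011

Differing sites — 7:G/A (Ti); 10:C/T (Ti); 24:C/G (Tv).
Of the 3 differences, 2 transitions and 1 transversion over 32 sites: P = 2/32 = 0.062500, Q = 1/32 = 0.031250.
d = −0.5·ln(0.843750) − 0.25·ln(0.937500) = −0.5·(-0.169899) − 0.25·(-0.064539) = 0.1011.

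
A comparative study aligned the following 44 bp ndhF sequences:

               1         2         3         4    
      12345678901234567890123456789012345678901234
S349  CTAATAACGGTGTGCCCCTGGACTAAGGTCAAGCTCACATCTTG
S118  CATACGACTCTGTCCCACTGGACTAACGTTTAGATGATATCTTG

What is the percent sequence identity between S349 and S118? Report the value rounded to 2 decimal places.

68.18%

Differing sites — 2:T/A; 3:A/T; 5:T/C; 6:A/G; 9:G/T; 10:G/C; 14:G/C; 17:C/A; 27:G/C; 30:C/T; 31:A/T; 34:C/A; 36:C/G; 38:C/T.
30 of the 44 sites match, so the percent identity is 30/44 × 100 = 68.18%.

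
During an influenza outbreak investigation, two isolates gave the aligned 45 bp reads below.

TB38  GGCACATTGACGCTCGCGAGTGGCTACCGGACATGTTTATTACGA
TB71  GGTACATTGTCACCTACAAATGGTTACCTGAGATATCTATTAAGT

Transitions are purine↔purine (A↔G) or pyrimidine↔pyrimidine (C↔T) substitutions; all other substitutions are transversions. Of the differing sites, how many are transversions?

5

Differing sites — 3:C/T (Ti); 10:A/T (Tv); 12:G/A (Ti); 14:T/C (Ti); 15:C/T (Ti); 16:G/A (Ti); 18:G/A (Ti); 20:G/A (Ti); 24:C/T (Ti); 29:G/T (Tv); 32:C/G (Tv); 35:G/A (Ti); 37:T/C (Ti); 43:C/A (Tv); 45:A/T (Tv).
Of the 15 differences, 10 transitions and 5 transversions, so the answer is 5.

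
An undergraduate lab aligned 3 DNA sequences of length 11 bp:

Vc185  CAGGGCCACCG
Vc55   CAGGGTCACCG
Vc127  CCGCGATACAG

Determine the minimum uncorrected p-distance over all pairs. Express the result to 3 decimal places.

0.091

Pairwise Hamming distances:
  Vc185 vs Vc55: 1
  Vc185 vs Vc127: 5
  Vc55 vs Vc127: 5
The smallest is 1 mismatch, between Vc185 and Vc55; p = 1/11 = 0.091.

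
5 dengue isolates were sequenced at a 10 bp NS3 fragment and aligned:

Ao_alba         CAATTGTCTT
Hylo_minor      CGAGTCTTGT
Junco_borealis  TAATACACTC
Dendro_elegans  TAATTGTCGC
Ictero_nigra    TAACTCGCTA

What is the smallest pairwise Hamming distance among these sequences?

3

Pairwise Hamming distances:
  Ao_alba vs Hylo_minor: 5
  Ao_alba vs Junco_borealis: 5
  Ao_alba vs Dendro_elegans: 3
  Ao_alba vs Ictero_nigra: 5
  Hylo_minor vs Junco_borealis: 8
  Hylo_minor vs Dendro_elegans: 6
  Hylo_minor vs Ictero_nigra: 7
  Junco_borealis vs Dendro_elegans: 4
  Junco_borealis vs Ictero_nigra: 4
  Dendro_elegans vs Ictero_nigra: 5
The smallest is 3, between Ao_alba and Dendro_elegans.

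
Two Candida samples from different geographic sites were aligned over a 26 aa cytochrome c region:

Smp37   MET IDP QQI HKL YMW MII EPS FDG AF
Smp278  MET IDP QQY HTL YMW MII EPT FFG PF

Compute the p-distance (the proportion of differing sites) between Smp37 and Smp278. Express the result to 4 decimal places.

0.1923

Mismatches occur at site 9 (I/Y), site 11 (K/T), site 21 (S/T), site 23 (D/F), site 25 (A/P).
There are 5 differences over 26 sites, so p = 5/26 = 0.1923.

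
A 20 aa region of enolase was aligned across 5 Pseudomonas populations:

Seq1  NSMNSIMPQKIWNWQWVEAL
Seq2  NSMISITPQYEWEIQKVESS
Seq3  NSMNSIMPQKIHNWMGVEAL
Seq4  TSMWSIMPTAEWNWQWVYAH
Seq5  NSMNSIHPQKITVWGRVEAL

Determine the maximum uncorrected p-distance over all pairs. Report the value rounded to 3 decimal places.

0.600

Pairwise Hamming distances:
  Seq1 vs Seq2: 9
  Seq1 vs Seq3: 3
  Seq1 vs Seq4: 7
  Seq1 vs Seq5: 5
  Seq2 vs Seq3: 11
  Seq2 vs Seq4: 11
  Seq2 vs Seq5: 11
  Seq3 vs Seq4: 10
  Seq3 vs Seq5: 5
  Seq4 vs Seq5: 12
The largest is 12 mismatches, between Seq4 and Seq5; p = 12/20 = 0.600.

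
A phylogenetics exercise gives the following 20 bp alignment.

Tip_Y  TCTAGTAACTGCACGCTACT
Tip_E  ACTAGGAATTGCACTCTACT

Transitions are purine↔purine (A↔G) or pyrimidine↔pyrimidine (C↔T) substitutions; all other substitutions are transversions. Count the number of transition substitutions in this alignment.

Mismatches occur at site 1 (T→A, transversion), site 6 (T→G, transversion), site 9 (C→T, transition), site 15 (G→T, transversion).
Of the 4 differences, 1 transition and 3 transversions, so the answer is 1.

1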